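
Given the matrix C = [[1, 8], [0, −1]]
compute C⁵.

[[1, 8], [0, −1]]

C² = I (check: tr C = 0 and det C = −1), so C⁵ = C since 5 is odd.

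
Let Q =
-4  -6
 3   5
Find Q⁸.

tr Q = 1 and det Q = -2, so the characteristic polynomial is λ² − (1)λ + (-2) with roots -1 and 2.
Eigenvectors give P = [[2, -1], [-1, 1]] with P⁻¹ = [[1, 1], [1, 2]], and Q = P·diag(-1, 2)·P⁻¹.
Then Q⁸ = P·diag(1, 256)·P⁻¹ = [[2, -256], [-1, 256]] · [[1, 1], [1, 2]] = [[-254, -510], [255, 511]].

[[-254, -510], [255, 511]]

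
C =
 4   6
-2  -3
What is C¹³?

C² = C (a projection; rank 1, trace 1), so C¹³ = C.

[[4, 6], [-2, -3]]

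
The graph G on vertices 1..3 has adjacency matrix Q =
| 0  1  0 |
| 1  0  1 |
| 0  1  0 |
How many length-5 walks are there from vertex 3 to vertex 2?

The number of length-5 walks from vertex 3 to vertex 2 is entry (3,2) of Q⁵, where Q is the adjacency matrix.
Q² = [[1, 0, 1], [0, 2, 0], [1, 0, 1]]
Q³ = [[0, 2, 0], [2, 0, 2], [0, 2, 0]]
Q⁴ = [[2, 0, 2], [0, 4, 0], [2, 0, 2]]
Q⁵ = [[0, 4, 0], [4, 0, 4], [0, 4, 0]]

4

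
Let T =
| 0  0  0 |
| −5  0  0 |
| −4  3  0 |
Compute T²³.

[[0, 0, 0], [0, 0, 0], [0, 0, 0]]

T is strictly triangular, hence nilpotent: T³ = 0, so T²³ = 0.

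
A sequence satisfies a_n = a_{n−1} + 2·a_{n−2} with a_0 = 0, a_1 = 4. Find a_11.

2732

With companion matrix Q = [[1, 2], [1, 0]], [a_n, a_{n−1}]ᵀ = Q·[a_{n−1}, a_{n−2}]ᵀ, so [a_11, a_10]ᵀ = Q^10·[a_1, a_0]ᵀ.
Q^10 = [[683, 682], [341, 342]], giving [a_11, a_10]ᵀ = [[2732], [1364]].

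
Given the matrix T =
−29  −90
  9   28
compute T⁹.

tr T = −1 and det T = −2, so the characteristic polynomial is λ² − (−1)λ + (−2) with roots −2 and 1.
Eigenvectors give P = [[10, −3], [−3, 1]] with P⁻¹ = [[1, 3], [3, 10]], and T = P·diag(−2, 1)·P⁻¹.
Then T⁹ = P·diag(−512, 1)·P⁻¹ = [[−5120, −3], [1536, 1]] · [[1, 3], [3, 10]] = [[−5129, −15390], [1539, 4618]].

[[−5129, −15390], [1539, 4618]]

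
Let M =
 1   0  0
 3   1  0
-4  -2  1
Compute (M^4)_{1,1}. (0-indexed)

1

M = I + N where N = [[0, 0, 0], [3, 0, 0], [-4, -2, 0]] is strictly lower-triangular, so N^3 = 0.
(I + N)^4 = I + 4·N + 6·N^2 = [[1, 0, 0], [12, 1, 0], [-52, -8, 1]].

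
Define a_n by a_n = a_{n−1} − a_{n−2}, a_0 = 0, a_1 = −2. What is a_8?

With companion matrix B = [[1, −1], [1, 0]], [a_n, a_{n−1}]ᵀ = B·[a_{n−1}, a_{n−2}]ᵀ, so [a_8, a_7]ᵀ = B⁷·[a_1, a_0]ᵀ.
B⁷ = [[1, −1], [1, 0]], giving [a_8, a_7]ᵀ = [[−2], [−2]].

−2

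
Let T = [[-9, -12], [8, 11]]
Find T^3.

tr T = 2 and det T = -3, so the characteristic polynomial is λ² − (2)λ + (-3) with roots 3 and -1.
Eigenvectors give P = [[-1, 3], [1, -2]] with P⁻¹ = [[2, 3], [1, 1]], and T = P·diag(3, -1)·P⁻¹.
Then T^3 = P·diag(27, -1)·P⁻¹ = [[-27, -3], [27, 2]] · [[2, 3], [1, 1]] = [[-57, -84], [56, 83]].

[[-57, -84], [56, 83]]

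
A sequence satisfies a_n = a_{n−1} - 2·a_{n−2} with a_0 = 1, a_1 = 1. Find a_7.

-3

With companion matrix C = [[1, -2], [1, 0]], [a_n, a_{n−1}]ᵀ = C·[a_{n−1}, a_{n−2}]ᵀ, so [a_7, a_6]ᵀ = C^6·[a_1, a_0]ᵀ.
C^6 = [[7, -10], [5, 2]], giving [a_7, a_6]ᵀ = [[-3], [7]].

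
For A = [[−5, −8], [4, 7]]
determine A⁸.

[[−6559, −13120], [6560, 13121]]

tr A = 2 and det A = −3, so the characteristic polynomial is λ² − (2)λ + (−3) with roots 3 and −1.
Eigenvectors give P = [[−1, 2], [1, −1]] with P⁻¹ = [[1, 2], [1, 1]], and A = P·diag(3, −1)·P⁻¹.
Then A⁸ = P·diag(6561, 1)·P⁻¹ = [[−6561, 2], [6561, −1]] · [[1, 2], [1, 1]] = [[−6559, −13120], [6560, 13121]].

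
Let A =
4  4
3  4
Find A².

[[28, 32], [24, 28]]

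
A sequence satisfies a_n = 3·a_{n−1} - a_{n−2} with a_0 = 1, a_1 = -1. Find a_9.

With companion matrix C = [[3, -1], [1, 0]], [a_n, a_{n−1}]ᵀ = C·[a_{n−1}, a_{n−2}]ᵀ, so [a_9, a_8]ᵀ = C⁸·[a_1, a_0]ᵀ.
C⁸ = [[2584, -987], [987, -377]], giving [a_9, a_8]ᵀ = [[-3571], [-1364]].

-3571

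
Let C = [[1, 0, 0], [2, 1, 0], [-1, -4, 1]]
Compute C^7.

[[1, 0, 0], [14, 1, 0], [-175, -28, 1]]

C = I + N where N = [[0, 0, 0], [2, 0, 0], [-1, -4, 0]] is strictly lower-triangular, so N^3 = 0.
(I + N)^7 = I + 7·N + 21·N^2 = [[1, 0, 0], [14, 1, 0], [-175, -28, 1]].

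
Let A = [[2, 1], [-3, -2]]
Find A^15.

[[2, 1], [-3, -2]]

A² = I (check: tr A = 0 and det A = -1), so A^15 = A since 15 is odd.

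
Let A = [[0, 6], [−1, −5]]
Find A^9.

[[37830, 115026], [−19171, −58025]]

tr A = −5 and det A = 6, so the characteristic polynomial is λ² − (−5)λ + (6) with roots −3 and −2.
Eigenvectors give P = [[−2, 3], [1, −1]] with P⁻¹ = [[1, 3], [1, 2]], and A = P·diag(−3, −2)·P⁻¹.
Then A^9 = P·diag(−19683, −512)·P⁻¹ = [[39366, −1536], [−19683, 512]] · [[1, 3], [1, 2]] = [[37830, 115026], [−19171, −58025]].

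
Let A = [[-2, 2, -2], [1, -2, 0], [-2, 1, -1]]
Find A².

[[10, -10, 6], [-4, 6, -2], [7, -7, 5]]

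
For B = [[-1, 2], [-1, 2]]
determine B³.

B² = B (a projection; rank 1, trace 1), so B³ = B.

[[-1, 2], [-1, 2]]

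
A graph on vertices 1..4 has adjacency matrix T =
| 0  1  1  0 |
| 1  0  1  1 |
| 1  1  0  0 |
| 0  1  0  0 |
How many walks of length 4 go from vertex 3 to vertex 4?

The number of length-4 walks from vertex 3 to vertex 4 is entry (3,4) of T^4, where T is the adjacency matrix.
T^2 = [[2, 1, 1, 1], [1, 3, 1, 0], [1, 1, 2, 1], [1, 0, 1, 1]]
T^3 = [[2, 4, 3, 1], [4, 2, 4, 3], [3, 4, 2, 1], [1, 3, 1, 0]]
T^4 = [[7, 6, 6, 4], [6, 11, 6, 2], [6, 6, 7, 4], [4, 2, 4, 3]]

4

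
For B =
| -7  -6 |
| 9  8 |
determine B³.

[[-19, -18], [27, 26]]

tr B = 1 and det B = -2, so the characteristic polynomial is λ² − (1)λ + (-2) with roots 2 and -1.
Eigenvectors give P = [[2, -1], [-3, 1]] with P⁻¹ = [[-1, -1], [-3, -2]], and B = P·diag(2, -1)·P⁻¹.
Then B³ = P·diag(8, -1)·P⁻¹ = [[16, 1], [-24, -1]] · [[-1, -1], [-3, -2]] = [[-19, -18], [27, 26]].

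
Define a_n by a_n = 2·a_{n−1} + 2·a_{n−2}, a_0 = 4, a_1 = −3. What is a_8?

−64

With companion matrix A = [[2, 2], [1, 0]], [a_n, a_{n−1}]ᵀ = A·[a_{n−1}, a_{n−2}]ᵀ, so [a_8, a_7]ᵀ = A⁷·[a_1, a_0]ᵀ.
A⁷ = [[896, 656], [328, 240]], giving [a_8, a_7]ᵀ = [[−64], [−24]].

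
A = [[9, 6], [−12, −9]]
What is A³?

[[81, 54], [−108, −81]]

tr A = 0 and det A = −9, so the characteristic polynomial is λ² − (0)λ + (−9) with roots 3 and −3.
Eigenvectors give P = [[−1, −1], [1, 2]] with P⁻¹ = [[−2, −1], [1, 1]], and A = P·diag(3, −3)·P⁻¹.
Then A³ = P·diag(27, −27)·P⁻¹ = [[−27, 27], [27, −54]] · [[−2, −1], [1, 1]] = [[81, 54], [−108, −81]].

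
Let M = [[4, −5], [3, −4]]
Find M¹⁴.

M² = I (check: tr M = 0 and det M = −1), so M¹⁴ = I since 14 is even.

[[1, 0], [0, 1]]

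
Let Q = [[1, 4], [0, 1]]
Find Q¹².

Q = I + N where N = [[0, 4], [0, 0]] is strictly upper-triangular, so N² = 0.
(I + N)¹² = I + 12·N = [[1, 48], [0, 1]].

[[1, 48], [0, 1]]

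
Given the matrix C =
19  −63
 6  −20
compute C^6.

[[−377, 1323], [−126, 442]]

tr C = −1 and det C = −2, so the characteristic polynomial is λ² − (−1)λ + (−2) with roots 1 and −2.
Eigenvectors give P = [[7, 3], [2, 1]] with P⁻¹ = [[1, −3], [−2, 7]], and C = P·diag(1, −2)·P⁻¹.
Then C^6 = P·diag(1, 64)·P⁻¹ = [[7, 192], [2, 64]] · [[1, −3], [−2, 7]] = [[−377, 1323], [−126, 442]].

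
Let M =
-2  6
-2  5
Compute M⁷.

tr M = 3 and det M = 2, so the characteristic polynomial is λ² − (3)λ + (2) with roots 2 and 1.
Eigenvectors give P = [[-3, 2], [-2, 1]] with P⁻¹ = [[1, -2], [2, -3]], and M = P·diag(2, 1)·P⁻¹.
Then M⁷ = P·diag(128, 1)·P⁻¹ = [[-384, 2], [-256, 1]] · [[1, -2], [2, -3]] = [[-380, 762], [-254, 509]].

[[-380, 762], [-254, 509]]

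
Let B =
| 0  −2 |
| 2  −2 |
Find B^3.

[[8, 0], [0, 8]]

B^2 = [[−4, 4], [−4, 0]]
B^3 = [[8, 0], [0, 8]]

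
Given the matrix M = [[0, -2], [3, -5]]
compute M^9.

tr M = -5 and det M = 6, so the characteristic polynomial is λ² − (-5)λ + (6) with roots -3 and -2.
Eigenvectors give P = [[-2, 1], [-3, 1]] with P⁻¹ = [[1, -1], [3, -2]], and M = P·diag(-3, -2)·P⁻¹.
Then M^9 = P·diag(-19683, -512)·P⁻¹ = [[39366, -512], [59049, -512]] · [[1, -1], [3, -2]] = [[37830, -38342], [57513, -58025]].

[[37830, -38342], [57513, -58025]]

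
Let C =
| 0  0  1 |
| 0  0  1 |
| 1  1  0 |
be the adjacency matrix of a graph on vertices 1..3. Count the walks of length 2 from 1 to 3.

0

The number of length-2 walks from vertex 1 to vertex 3 is entry (1,3) of C², where C is the adjacency matrix.
C² = [[1, 1, 0], [1, 1, 0], [0, 0, 2]]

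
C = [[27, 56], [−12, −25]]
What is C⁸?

[[45921, 91840], [−19680, −39359]]

tr C = 2 and det C = −3, so the characteristic polynomial is λ² − (2)λ + (−3) with roots −1 and 3.
Eigenvectors give P = [[−2, 7], [1, −3]] with P⁻¹ = [[3, 7], [1, 2]], and C = P·diag(−1, 3)·P⁻¹.
Then C⁸ = P·diag(1, 6561)·P⁻¹ = [[−2, 45927], [1, −19683]] · [[3, 7], [1, 2]] = [[45921, 91840], [−19680, −39359]].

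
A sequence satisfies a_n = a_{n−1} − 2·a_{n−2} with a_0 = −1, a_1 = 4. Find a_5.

−10

With companion matrix T = [[1, −2], [1, 0]], [a_n, a_{n−1}]ᵀ = T·[a_{n−1}, a_{n−2}]ᵀ, so [a_5, a_4]ᵀ = T⁴·[a_1, a_0]ᵀ.
T⁴ = [[−1, 6], [−3, 2]], giving [a_5, a_4]ᵀ = [[−10], [−14]].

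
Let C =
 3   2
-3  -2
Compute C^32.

[[3, 2], [-3, -2]]

C² = C (a projection; rank 1, trace 1), so C^32 = C.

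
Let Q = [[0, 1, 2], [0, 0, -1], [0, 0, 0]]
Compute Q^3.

Q is strictly triangular, hence nilpotent: Q^3 = 0, so Q^3 = 0.

[[0, 0, 0], [0, 0, 0], [0, 0, 0]]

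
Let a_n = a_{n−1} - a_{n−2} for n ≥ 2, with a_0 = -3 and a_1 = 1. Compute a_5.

With companion matrix M = [[1, -1], [1, 0]], [a_n, a_{n−1}]ᵀ = M·[a_{n−1}, a_{n−2}]ᵀ, so [a_5, a_4]ᵀ = M⁴·[a_1, a_0]ᵀ.
M⁴ = [[-1, 1], [-1, 0]], giving [a_5, a_4]ᵀ = [[-4], [-1]].

-4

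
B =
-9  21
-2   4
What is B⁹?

tr B = -5 and det B = 6, so the characteristic polynomial is λ² − (-5)λ + (6) with roots -3 and -2.
Eigenvectors give P = [[7, 3], [2, 1]] with P⁻¹ = [[1, -3], [-2, 7]], and B = P·diag(-3, -2)·P⁻¹.
Then B⁹ = P·diag(-19683, -512)·P⁻¹ = [[-137781, -1536], [-39366, -512]] · [[1, -3], [-2, 7]] = [[-134709, 402591], [-38342, 114514]].

[[-134709, 402591], [-38342, 114514]]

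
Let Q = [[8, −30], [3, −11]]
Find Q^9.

[[4598, −15330], [1533, −5111]]

tr Q = −3 and det Q = 2, so the characteristic polynomial is λ² − (−3)λ + (2) with roots −1 and −2.
Eigenvectors give P = [[−10, 3], [−3, 1]] with P⁻¹ = [[−1, 3], [−3, 10]], and Q = P·diag(−1, −2)·P⁻¹.
Then Q^9 = P·diag(−1, −512)·P⁻¹ = [[10, −1536], [3, −512]] · [[−1, 3], [−3, 10]] = [[4598, −15330], [1533, −5111]].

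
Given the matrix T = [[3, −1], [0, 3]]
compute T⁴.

T² = [[9, −6], [0, 9]]
T³ = [[27, −27], [0, 27]]
T⁴ = [[81, −108], [0, 81]]

[[81, −108], [0, 81]]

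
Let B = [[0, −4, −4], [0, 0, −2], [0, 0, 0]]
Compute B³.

B is strictly triangular, hence nilpotent: B³ = 0, so B³ = 0.

[[0, 0, 0], [0, 0, 0], [0, 0, 0]]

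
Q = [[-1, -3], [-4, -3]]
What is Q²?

[[13, 12], [16, 21]]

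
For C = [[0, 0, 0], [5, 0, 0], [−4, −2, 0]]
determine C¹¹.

[[0, 0, 0], [0, 0, 0], [0, 0, 0]]

C is strictly triangular, hence nilpotent: C³ = 0, so C¹¹ = 0.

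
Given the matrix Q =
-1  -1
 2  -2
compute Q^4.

[[-17, 3], [-6, -14]]

Q^2 = [[-1, 3], [-6, 2]]
Q^3 = [[7, -5], [10, 2]]
Q^4 = [[-17, 3], [-6, -14]]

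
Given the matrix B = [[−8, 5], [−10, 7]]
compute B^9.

[[−39878, 20195], [−40390, 20707]]

tr B = −1 and det B = −6, so the characteristic polynomial is λ² − (−1)λ + (−6) with roots 2 and −3.
Eigenvectors give P = [[−1, 1], [−2, 1]] with P⁻¹ = [[1, −1], [2, −1]], and B = P·diag(2, −3)·P⁻¹.
Then B^9 = P·diag(512, −19683)·P⁻¹ = [[−512, −19683], [−1024, −19683]] · [[1, −1], [2, −1]] = [[−39878, 20195], [−40390, 20707]].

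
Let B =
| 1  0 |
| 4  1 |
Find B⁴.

[[1, 0], [16, 1]]

B = I + N where N = [[0, 0], [4, 0]] is strictly lower-triangular, so N² = 0.
(I + N)⁴ = I + 4·N = [[1, 0], [16, 1]].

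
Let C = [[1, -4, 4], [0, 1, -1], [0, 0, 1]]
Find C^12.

[[1, -48, 312], [0, 1, -12], [0, 0, 1]]

C = I + N where N = [[0, -4, 4], [0, 0, -1], [0, 0, 0]] is strictly upper-triangular, so N^3 = 0.
(I + N)^12 = I + 12·N + 66·N^2 = [[1, -48, 312], [0, 1, -12], [0, 0, 1]].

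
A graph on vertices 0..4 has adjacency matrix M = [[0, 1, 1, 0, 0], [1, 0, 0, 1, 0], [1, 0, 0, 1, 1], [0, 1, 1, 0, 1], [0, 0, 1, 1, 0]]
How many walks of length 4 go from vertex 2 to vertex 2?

The number of length-4 walks from vertex 2 to vertex 2 is entry (2,2) of M⁴, where M is the adjacency matrix.
M² = [[2, 0, 0, 2, 1], [0, 2, 2, 0, 1], [0, 2, 3, 1, 1], [2, 0, 1, 3, 1], [1, 1, 1, 1, 2]]
M³ = [[0, 4, 5, 1, 2], [4, 0, 1, 5, 2], [5, 1, 2, 6, 4], [1, 5, 6, 2, 4], [2, 2, 4, 4, 2]]
M⁴ = [[9, 1, 3, 11, 6], [1, 9, 11, 3, 6], [3, 11, 15, 7, 8], [11, 3, 7, 15, 8], [6, 6, 8, 8, 8]]

15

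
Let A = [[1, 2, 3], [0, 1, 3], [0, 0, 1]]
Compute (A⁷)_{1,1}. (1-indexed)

1

A = I + N where N = [[0, 2, 3], [0, 0, 3], [0, 0, 0]] is strictly upper-triangular, so N³ = 0.
(I + N)⁷ = I + 7·N + 21·N² = [[1, 14, 147], [0, 1, 21], [0, 0, 1]].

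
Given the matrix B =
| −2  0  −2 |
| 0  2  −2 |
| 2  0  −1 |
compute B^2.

[[0, 0, 6], [−4, 4, −2], [−6, 0, −3]]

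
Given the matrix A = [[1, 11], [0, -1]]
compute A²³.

A² = I (check: tr A = 0 and det A = -1), so A²³ = A since 23 is odd.

[[1, 11], [0, -1]]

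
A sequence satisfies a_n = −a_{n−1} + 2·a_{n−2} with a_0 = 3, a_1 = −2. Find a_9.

−852

With companion matrix A = [[−1, 2], [1, 0]], [a_n, a_{n−1}]ᵀ = A·[a_{n−1}, a_{n−2}]ᵀ, so [a_9, a_8]ᵀ = A⁸·[a_1, a_0]ᵀ.
A⁸ = [[171, −170], [−85, 86]], giving [a_9, a_8]ᵀ = [[−852], [428]].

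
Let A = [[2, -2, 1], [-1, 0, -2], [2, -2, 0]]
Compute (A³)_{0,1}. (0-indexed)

-28

A² = [[8, -6, 6], [-6, 6, -1], [6, -4, 6]]
A³ = [[34, -28, 20], [-20, 14, -18], [28, -24, 14]]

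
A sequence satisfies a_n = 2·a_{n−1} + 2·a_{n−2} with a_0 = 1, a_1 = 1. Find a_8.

1552

With companion matrix T = [[2, 2], [1, 0]], [a_n, a_{n−1}]ᵀ = T·[a_{n−1}, a_{n−2}]ᵀ, so [a_8, a_7]ᵀ = T^7·[a_1, a_0]ᵀ.
T^7 = [[896, 656], [328, 240]], giving [a_8, a_7]ᵀ = [[1552], [568]].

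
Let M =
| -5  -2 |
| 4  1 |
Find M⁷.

[[-4373, -2186], [4372, 2185]]

tr M = -4 and det M = 3, so the characteristic polynomial is λ² − (-4)λ + (3) with roots -3 and -1.
Eigenvectors give P = [[-1, -1], [1, 2]] with P⁻¹ = [[-2, -1], [1, 1]], and M = P·diag(-3, -1)·P⁻¹.
Then M⁷ = P·diag(-2187, -1)·P⁻¹ = [[2187, 1], [-2187, -2]] · [[-2, -1], [1, 1]] = [[-4373, -2186], [4372, 2185]].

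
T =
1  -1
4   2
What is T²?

[[-3, -3], [12, 0]]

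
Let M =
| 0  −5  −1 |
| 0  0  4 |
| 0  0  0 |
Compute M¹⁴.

M is strictly triangular, hence nilpotent: M³ = 0, so M¹⁴ = 0.

[[0, 0, 0], [0, 0, 0], [0, 0, 0]]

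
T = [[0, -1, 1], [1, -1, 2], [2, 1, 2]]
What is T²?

[[1, 2, 0], [3, 2, 3], [5, -1, 8]]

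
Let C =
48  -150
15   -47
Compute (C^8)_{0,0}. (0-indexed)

63306

tr C = 1 and det C = -6, so the characteristic polynomial is λ² − (1)λ + (-6) with roots -2 and 3.
Eigenvectors give P = [[3, 10], [1, 3]] with P⁻¹ = [[-3, 10], [1, -3]], and C = P·diag(-2, 3)·P⁻¹.
Then C^8 = P·diag(256, 6561)·P⁻¹ = [[768, 65610], [256, 19683]] · [[-3, 10], [1, -3]] = [[63306, -189150], [18915, -56489]].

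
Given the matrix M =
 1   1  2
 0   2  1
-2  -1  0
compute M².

[[-3, 1, 3], [-2, 3, 2], [-2, -4, -5]]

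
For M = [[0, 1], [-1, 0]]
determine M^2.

[[-1, 0], [0, -1]]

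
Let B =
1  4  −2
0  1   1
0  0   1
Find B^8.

B = I + N where N = [[0, 4, −2], [0, 0, 1], [0, 0, 0]] is strictly upper-triangular, so N^3 = 0.
(I + N)^8 = I + 8·N + 28·N^2 = [[1, 32, 96], [0, 1, 8], [0, 0, 1]].

[[1, 32, 96], [0, 1, 8], [0, 0, 1]]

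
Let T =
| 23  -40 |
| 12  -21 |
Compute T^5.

[[1463, -2440], [732, -1221]]

tr T = 2 and det T = -3, so the characteristic polynomial is λ² − (2)λ + (-3) with roots 3 and -1.
Eigenvectors give P = [[-2, 5], [-1, 3]] with P⁻¹ = [[-3, 5], [-1, 2]], and T = P·diag(3, -1)·P⁻¹.
Then T^5 = P·diag(243, -1)·P⁻¹ = [[-486, -5], [-243, -3]] · [[-3, 5], [-1, 2]] = [[1463, -2440], [732, -1221]].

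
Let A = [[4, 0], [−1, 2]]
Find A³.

A² = [[16, 0], [−6, 4]]
A³ = [[64, 0], [−28, 8]]

[[64, 0], [−28, 8]]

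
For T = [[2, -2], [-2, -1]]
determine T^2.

[[8, -2], [-2, 5]]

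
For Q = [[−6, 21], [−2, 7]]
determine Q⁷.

[[−6, 21], [−2, 7]]

Q² = Q (a projection; rank 1, trace 1), so Q⁷ = Q.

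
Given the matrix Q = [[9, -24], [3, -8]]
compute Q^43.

[[9, -24], [3, -8]]

Q² = Q (a projection; rank 1, trace 1), so Q^43 = Q.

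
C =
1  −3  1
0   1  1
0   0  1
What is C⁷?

C = I + N where N = [[0, −3, 1], [0, 0, 1], [0, 0, 0]] is strictly upper-triangular, so N³ = 0.
(I + N)⁷ = I + 7·N + 21·N² = [[1, −21, −56], [0, 1, 7], [0, 0, 1]].

[[1, −21, −56], [0, 1, 7], [0, 0, 1]]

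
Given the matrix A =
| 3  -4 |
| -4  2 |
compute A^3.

[[155, -140], [-140, 120]]

A^2 = [[25, -20], [-20, 20]]
A^3 = [[155, -140], [-140, 120]]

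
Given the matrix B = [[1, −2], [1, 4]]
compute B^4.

tr B = 5 and det B = 6, so the characteristic polynomial is λ² − (5)λ + (6) with roots 2 and 3.
Eigenvectors give P = [[2, −1], [−1, 1]] with P⁻¹ = [[1, 1], [1, 2]], and B = P·diag(2, 3)·P⁻¹.
Then B^4 = P·diag(16, 81)·P⁻¹ = [[32, −81], [−16, 81]] · [[1, 1], [1, 2]] = [[−49, −130], [65, 146]].

[[−49, −130], [65, 146]]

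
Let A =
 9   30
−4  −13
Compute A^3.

tr A = −4 and det A = 3, so the characteristic polynomial is λ² − (−4)λ + (3) with roots −3 and −1.
Eigenvectors give P = [[−5, −3], [2, 1]] with P⁻¹ = [[1, 3], [−2, −5]], and A = P·diag(−3, −1)·P⁻¹.
Then A^3 = P·diag(−27, −1)·P⁻¹ = [[135, 3], [−54, −1]] · [[1, 3], [−2, −5]] = [[129, 390], [−52, −157]].

[[129, 390], [−52, −157]]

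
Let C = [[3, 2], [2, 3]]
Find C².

[[13, 12], [12, 13]]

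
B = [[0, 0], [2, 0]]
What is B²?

[[0, 0], [0, 0]]

B is strictly triangular, hence nilpotent: B² = 0, so B² = 0.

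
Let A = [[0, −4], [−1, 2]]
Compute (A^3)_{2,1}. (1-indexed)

A^2 = [[4, −8], [−2, 8]]
A^3 = [[8, −32], [−8, 24]]

−8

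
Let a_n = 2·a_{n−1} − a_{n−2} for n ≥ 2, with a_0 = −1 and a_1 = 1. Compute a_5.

With companion matrix A = [[2, −1], [1, 0]], [a_n, a_{n−1}]ᵀ = A·[a_{n−1}, a_{n−2}]ᵀ, so [a_5, a_4]ᵀ = A⁴·[a_1, a_0]ᵀ.
A⁴ = [[5, −4], [4, −3]], giving [a_5, a_4]ᵀ = [[9], [7]].

9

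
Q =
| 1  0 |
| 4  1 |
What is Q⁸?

Q = I + N where N = [[0, 0], [4, 0]] is strictly lower-triangular, so N² = 0.
(I + N)⁸ = I + 8·N = [[1, 0], [32, 1]].

[[1, 0], [32, 1]]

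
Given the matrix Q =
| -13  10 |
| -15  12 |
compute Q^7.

tr Q = -1 and det Q = -6, so the characteristic polynomial is λ² − (-1)λ + (-6) with roots 2 and -3.
Eigenvectors give P = [[-2, 1], [-3, 1]] with P⁻¹ = [[1, -1], [3, -2]], and Q = P·diag(2, -3)·P⁻¹.
Then Q^7 = P·diag(128, -2187)·P⁻¹ = [[-256, -2187], [-384, -2187]] · [[1, -1], [3, -2]] = [[-6817, 4630], [-6945, 4758]].

[[-6817, 4630], [-6945, 4758]]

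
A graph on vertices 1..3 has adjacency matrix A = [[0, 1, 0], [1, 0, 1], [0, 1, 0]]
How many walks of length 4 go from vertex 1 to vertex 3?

The number of length-4 walks from vertex 1 to vertex 3 is entry (1,3) of A⁴, where A is the adjacency matrix.
A² = [[1, 0, 1], [0, 2, 0], [1, 0, 1]]
A³ = [[0, 2, 0], [2, 0, 2], [0, 2, 0]]
A⁴ = [[2, 0, 2], [0, 4, 0], [2, 0, 2]]

2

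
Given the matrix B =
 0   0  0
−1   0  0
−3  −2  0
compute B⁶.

[[0, 0, 0], [0, 0, 0], [0, 0, 0]]

B is strictly triangular, hence nilpotent: B³ = 0, so B⁶ = 0.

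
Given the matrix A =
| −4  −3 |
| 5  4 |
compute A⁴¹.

A² = I (check: tr A = 0 and det A = −1), so A⁴¹ = A since 41 is odd.

[[−4, −3], [5, 4]]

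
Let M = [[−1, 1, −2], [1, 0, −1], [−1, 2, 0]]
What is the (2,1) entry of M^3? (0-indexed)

3

M^2 = [[4, −5, 1], [0, −1, −2], [3, −1, 0]]
M^3 = [[−10, 6, −3], [1, −4, 1], [−4, 3, −5]]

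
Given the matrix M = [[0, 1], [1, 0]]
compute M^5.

[[0, 1], [1, 0]]

M² = I (check: tr M = 0 and det M = -1), so M^5 = M since 5 is odd.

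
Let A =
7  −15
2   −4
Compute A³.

tr A = 3 and det A = 2, so the characteristic polynomial is λ² − (3)λ + (2) with roots 2 and 1.
Eigenvectors give P = [[3, −5], [1, −2]] with P⁻¹ = [[2, −5], [1, −3]], and A = P·diag(2, 1)·P⁻¹.
Then A³ = P·diag(8, 1)·P⁻¹ = [[24, −5], [8, −2]] · [[2, −5], [1, −3]] = [[43, −105], [14, −34]].

[[43, −105], [14, −34]]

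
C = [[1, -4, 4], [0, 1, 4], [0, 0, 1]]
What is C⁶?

C = I + N where N = [[0, -4, 4], [0, 0, 4], [0, 0, 0]] is strictly upper-triangular, so N³ = 0.
(I + N)⁶ = I + 6·N + 15·N² = [[1, -24, -216], [0, 1, 24], [0, 0, 1]].

[[1, -24, -216], [0, 1, 24], [0, 0, 1]]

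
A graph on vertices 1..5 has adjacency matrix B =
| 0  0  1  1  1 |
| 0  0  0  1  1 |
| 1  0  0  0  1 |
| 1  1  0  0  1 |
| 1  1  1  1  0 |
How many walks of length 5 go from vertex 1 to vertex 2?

33

The number of length-5 walks from vertex 1 to vertex 2 is entry (1,2) of B^5, where B is the adjacency matrix.
B^2 = [[3, 2, 1, 1, 2], [2, 2, 1, 1, 1], [1, 1, 2, 2, 1], [1, 1, 2, 3, 2], [2, 1, 1, 2, 4]]
B^3 = [[4, 3, 5, 7, 7], [3, 2, 3, 5, 6], [5, 3, 2, 3, 6], [7, 5, 3, 4, 7], [7, 6, 6, 7, 6]]
B^4 = [[19, 14, 11, 14, 19], [14, 11, 9, 11, 13], [11, 9, 11, 14, 13], [14, 11, 14, 19, 19], [19, 13, 13, 19, 26]]
B^5 = [[44, 33, 38, 52, 58], [33, 24, 27, 38, 45], [38, 27, 24, 33, 45], [52, 38, 33, 44, 58], [58, 45, 45, 58, 64]]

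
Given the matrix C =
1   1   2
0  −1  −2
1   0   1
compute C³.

C² = [[3, 0, 2], [−2, 1, 0], [2, 1, 3]]
C³ = [[5, 3, 8], [−2, −3, −6], [5, 1, 5]]

[[5, 3, 8], [−2, −3, −6], [5, 1, 5]]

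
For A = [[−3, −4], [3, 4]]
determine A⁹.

[[−3, −4], [3, 4]]

A² = A (a projection; rank 1, trace 1), so A⁹ = A.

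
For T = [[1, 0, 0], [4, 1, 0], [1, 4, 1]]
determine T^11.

T = I + N where N = [[0, 0, 0], [4, 0, 0], [1, 4, 0]] is strictly lower-triangular, so N^3 = 0.
(I + N)^11 = I + 11·N + 55·N^2 = [[1, 0, 0], [44, 1, 0], [891, 44, 1]].

[[1, 0, 0], [44, 1, 0], [891, 44, 1]]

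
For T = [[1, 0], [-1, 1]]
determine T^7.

[[1, 0], [-7, 1]]

T = I + N where N = [[0, 0], [-1, 0]] is strictly lower-triangular, so N^2 = 0.
(I + N)^7 = I + 7·N = [[1, 0], [-7, 1]].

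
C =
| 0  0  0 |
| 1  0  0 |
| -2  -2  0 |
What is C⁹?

[[0, 0, 0], [0, 0, 0], [0, 0, 0]]

C is strictly triangular, hence nilpotent: C³ = 0, so C⁹ = 0.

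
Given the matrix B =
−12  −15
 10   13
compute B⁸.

tr B = 1 and det B = −6, so the characteristic polynomial is λ² − (1)λ + (−6) with roots 3 and −2.
Eigenvectors give P = [[1, 3], [−1, −2]] with P⁻¹ = [[−2, −3], [1, 1]], and B = P·diag(3, −2)·P⁻¹.
Then B⁸ = P·diag(6561, 256)·P⁻¹ = [[6561, 768], [−6561, −512]] · [[−2, −3], [1, 1]] = [[−12354, −18915], [12610, 19171]].

[[−12354, −18915], [12610, 19171]]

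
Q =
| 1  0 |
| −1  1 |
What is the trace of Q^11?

2

Q = I + N where N = [[0, 0], [−1, 0]] is strictly lower-triangular, so N^2 = 0.
(I + N)^11 = I + 11·N = [[1, 0], [−11, 1]].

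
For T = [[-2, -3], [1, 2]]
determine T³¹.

T² = I (check: tr T = 0 and det T = -1), so T³¹ = T since 31 is odd.

[[-2, -3], [1, 2]]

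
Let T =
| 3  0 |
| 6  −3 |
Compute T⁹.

[[19683, 0], [39366, −19683]]

tr T = 0 and det T = −9, so the characteristic polynomial is λ² − (0)λ + (−9) with roots −3 and 3.
Eigenvectors give P = [[0, 1], [−1, 1]] with P⁻¹ = [[1, −1], [1, 0]], and T = P·diag(−3, 3)·P⁻¹.
Then T⁹ = P·diag(−19683, 19683)·P⁻¹ = [[0, 19683], [19683, 19683]] · [[1, −1], [1, 0]] = [[19683, 0], [39366, −19683]].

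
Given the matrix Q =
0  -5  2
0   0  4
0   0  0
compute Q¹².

[[0, 0, 0], [0, 0, 0], [0, 0, 0]]

Q is strictly triangular, hence nilpotent: Q³ = 0, so Q¹² = 0.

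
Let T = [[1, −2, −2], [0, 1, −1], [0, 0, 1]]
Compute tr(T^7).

3

T = I + N where N = [[0, −2, −2], [0, 0, −1], [0, 0, 0]] is strictly upper-triangular, so N^3 = 0.
(I + N)^7 = I + 7·N + 21·N^2 = [[1, −14, 28], [0, 1, −7], [0, 0, 1]].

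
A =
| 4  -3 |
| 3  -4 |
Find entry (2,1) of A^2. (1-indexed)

0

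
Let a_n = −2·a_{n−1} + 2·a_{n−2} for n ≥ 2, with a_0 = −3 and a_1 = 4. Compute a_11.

113216

With companion matrix C = [[−2, 2], [1, 0]], [a_n, a_{n−1}]ᵀ = C·[a_{n−1}, a_{n−2}]ᵀ, so [a_11, a_10]ᵀ = C¹⁰·[a_1, a_0]ᵀ.
C¹⁰ = [[18272, −13376], [−6688, 4896]], giving [a_11, a_10]ᵀ = [[113216], [−41440]].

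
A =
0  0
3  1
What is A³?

[[0, 0], [3, 1]]

A² = [[0, 0], [3, 1]]
A³ = [[0, 0], [3, 1]]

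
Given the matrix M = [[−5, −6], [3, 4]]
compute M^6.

[[127, 126], [−63, −62]]

tr M = −1 and det M = −2, so the characteristic polynomial is λ² − (−1)λ + (−2) with roots −2 and 1.
Eigenvectors give P = [[2, −1], [−1, 1]] with P⁻¹ = [[1, 1], [1, 2]], and M = P·diag(−2, 1)·P⁻¹.
Then M^6 = P·diag(64, 1)·P⁻¹ = [[128, −1], [−64, 1]] · [[1, 1], [1, 2]] = [[127, 126], [−63, −62]].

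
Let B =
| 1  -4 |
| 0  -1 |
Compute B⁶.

[[1, 0], [0, 1]]

B² = I (check: tr B = 0 and det B = -1), so B⁶ = I since 6 is even.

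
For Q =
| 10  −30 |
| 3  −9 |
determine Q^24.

[[10, −30], [3, −9]]

Q² = Q (a projection; rank 1, trace 1), so Q^24 = Q.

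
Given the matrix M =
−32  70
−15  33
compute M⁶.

[[−3926, 9310], [−1995, 4719]]

tr M = 1 and det M = −6, so the characteristic polynomial is λ² − (1)λ + (−6) with roots −2 and 3.
Eigenvectors give P = [[−7, −2], [−3, −1]] with P⁻¹ = [[−1, 2], [3, −7]], and M = P·diag(−2, 3)·P⁻¹.
Then M⁶ = P·diag(64, 729)·P⁻¹ = [[−448, −1458], [−192, −729]] · [[−1, 2], [3, −7]] = [[−3926, 9310], [−1995, 4719]].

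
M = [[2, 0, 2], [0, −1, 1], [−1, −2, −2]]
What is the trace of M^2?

1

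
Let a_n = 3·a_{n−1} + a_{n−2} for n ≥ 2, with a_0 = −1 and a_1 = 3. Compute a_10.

115541

With companion matrix M = [[3, 1], [1, 0]], [a_n, a_{n−1}]ᵀ = M·[a_{n−1}, a_{n−2}]ᵀ, so [a_10, a_9]ᵀ = M⁹·[a_1, a_0]ᵀ.
M⁹ = [[42837, 12970], [12970, 3927]], giving [a_10, a_9]ᵀ = [[115541], [34983]].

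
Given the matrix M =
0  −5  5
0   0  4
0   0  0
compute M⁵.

M is strictly triangular, hence nilpotent: M³ = 0, so M⁵ = 0.

[[0, 0, 0], [0, 0, 0], [0, 0, 0]]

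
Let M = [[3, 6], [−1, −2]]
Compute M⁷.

M² = M (a projection; rank 1, trace 1), so M⁷ = M.

[[3, 6], [−1, −2]]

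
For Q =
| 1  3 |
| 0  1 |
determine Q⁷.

Q = I + N where N = [[0, 3], [0, 0]] is strictly upper-triangular, so N² = 0.
(I + N)⁷ = I + 7·N = [[1, 21], [0, 1]].

[[1, 21], [0, 1]]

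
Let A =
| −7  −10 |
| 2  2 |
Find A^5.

tr A = −5 and det A = 6, so the characteristic polynomial is λ² − (−5)λ + (6) with roots −2 and −3.
Eigenvectors give P = [[−2, 5], [1, −2]] with P⁻¹ = [[2, 5], [1, 2]], and A = P·diag(−2, −3)·P⁻¹.
Then A^5 = P·diag(−32, −243)·P⁻¹ = [[64, −1215], [−32, 486]] · [[2, 5], [1, 2]] = [[−1087, −2110], [422, 812]].

[[−1087, −2110], [422, 812]]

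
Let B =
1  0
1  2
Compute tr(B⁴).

tr B = 3 and det B = 2, so the characteristic polynomial is λ² − (3)λ + (2) with roots 1 and 2.
Eigenvectors give P = [[-1, 0], [1, 1]] with P⁻¹ = [[-1, 0], [1, 1]], and B = P·diag(1, 2)·P⁻¹.
Then B⁴ = P·diag(1, 16)·P⁻¹ = [[-1, 0], [1, 16]] · [[-1, 0], [1, 1]] = [[1, 0], [15, 16]].

17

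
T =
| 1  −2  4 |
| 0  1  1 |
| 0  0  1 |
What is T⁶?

[[1, −12, −6], [0, 1, 6], [0, 0, 1]]

T = I + N where N = [[0, −2, 4], [0, 0, 1], [0, 0, 0]] is strictly upper-triangular, so N³ = 0.
(I + N)⁶ = I + 6·N + 15·N² = [[1, −12, −6], [0, 1, 6], [0, 0, 1]].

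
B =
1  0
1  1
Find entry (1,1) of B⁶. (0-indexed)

B = I + N where N = [[0, 0], [1, 0]] is strictly lower-triangular, so N² = 0.
(I + N)⁶ = I + 6·N = [[1, 0], [6, 1]].

1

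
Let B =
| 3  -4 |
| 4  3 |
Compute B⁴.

B² = [[-7, -24], [24, -7]]
B³ = [[-117, -44], [44, -117]]
B⁴ = [[-527, 336], [-336, -527]]

[[-527, 336], [-336, -527]]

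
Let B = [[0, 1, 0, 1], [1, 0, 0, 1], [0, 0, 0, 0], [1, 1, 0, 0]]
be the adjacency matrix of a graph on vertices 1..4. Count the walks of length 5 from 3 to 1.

0

The number of length-5 walks from vertex 3 to vertex 1 is entry (3,1) of B^5, where B is the adjacency matrix.
B^2 = [[2, 1, 0, 1], [1, 2, 0, 1], [0, 0, 0, 0], [1, 1, 0, 2]]
B^3 = [[2, 3, 0, 3], [3, 2, 0, 3], [0, 0, 0, 0], [3, 3, 0, 2]]
B^4 = [[6, 5, 0, 5], [5, 6, 0, 5], [0, 0, 0, 0], [5, 5, 0, 6]]
B^5 = [[10, 11, 0, 11], [11, 10, 0, 11], [0, 0, 0, 0], [11, 11, 0, 10]]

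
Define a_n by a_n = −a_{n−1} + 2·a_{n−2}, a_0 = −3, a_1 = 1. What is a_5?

With companion matrix A = [[−1, 2], [1, 0]], [a_n, a_{n−1}]ᵀ = A·[a_{n−1}, a_{n−2}]ᵀ, so [a_5, a_4]ᵀ = A⁴·[a_1, a_0]ᵀ.
A⁴ = [[11, −10], [−5, 6]], giving [a_5, a_4]ᵀ = [[41], [−23]].

41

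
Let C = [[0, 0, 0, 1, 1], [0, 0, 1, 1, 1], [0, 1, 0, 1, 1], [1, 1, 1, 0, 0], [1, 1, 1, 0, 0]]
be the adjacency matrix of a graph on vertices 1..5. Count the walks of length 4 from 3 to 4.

The number of length-4 walks from vertex 3 to vertex 4 is entry (3,4) of C^4, where C is the adjacency matrix.
C^2 = [[2, 2, 2, 0, 0], [2, 3, 2, 1, 1], [2, 2, 3, 1, 1], [0, 1, 1, 3, 3], [0, 1, 1, 3, 3]]
C^3 = [[0, 2, 2, 6, 6], [2, 4, 5, 7, 7], [2, 5, 4, 7, 7], [6, 7, 7, 2, 2], [6, 7, 7, 2, 2]]
C^4 = [[12, 14, 14, 4, 4], [14, 19, 18, 11, 11], [14, 18, 19, 11, 11], [4, 11, 11, 20, 20], [4, 11, 11, 20, 20]]

11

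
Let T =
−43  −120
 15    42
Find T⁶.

[[6049, 15960], [−1995, −5256]]

tr T = −1 and det T = −6, so the characteristic polynomial is λ² − (−1)λ + (−6) with roots −3 and 2.
Eigenvectors give P = [[−3, −8], [1, 3]] with P⁻¹ = [[−3, −8], [1, 3]], and T = P·diag(−3, 2)·P⁻¹.
Then T⁶ = P·diag(729, 64)·P⁻¹ = [[−2187, −512], [729, 192]] · [[−3, −8], [1, 3]] = [[6049, 15960], [−1995, −5256]].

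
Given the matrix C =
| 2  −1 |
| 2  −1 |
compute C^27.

C² = C (a projection; rank 1, trace 1), so C^27 = C.

[[2, −1], [2, −1]]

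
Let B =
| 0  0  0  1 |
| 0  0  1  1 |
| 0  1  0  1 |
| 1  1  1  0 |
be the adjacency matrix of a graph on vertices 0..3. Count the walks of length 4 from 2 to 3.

The number of length-4 walks from vertex 2 to vertex 3 is entry (2,3) of B^4, where B is the adjacency matrix.
B^2 = [[1, 1, 1, 0], [1, 2, 1, 1], [1, 1, 2, 1], [0, 1, 1, 3]]
B^3 = [[0, 1, 1, 3], [1, 2, 3, 4], [1, 3, 2, 4], [3, 4, 4, 2]]
B^4 = [[3, 4, 4, 2], [4, 7, 6, 6], [4, 6, 7, 6], [2, 6, 6, 11]]

6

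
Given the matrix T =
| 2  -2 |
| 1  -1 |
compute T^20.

T² = T (a projection; rank 1, trace 1), so T^20 = T.

[[2, -2], [1, -1]]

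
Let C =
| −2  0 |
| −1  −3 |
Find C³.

[[−8, 0], [−19, −27]]

tr C = −5 and det C = 6, so the characteristic polynomial is λ² − (−5)λ + (6) with roots −3 and −2.
Eigenvectors give P = [[0, −1], [1, 1]] with P⁻¹ = [[1, 1], [−1, 0]], and C = P·diag(−3, −2)·P⁻¹.
Then C³ = P·diag(−27, −8)·P⁻¹ = [[0, 8], [−27, −8]] · [[1, 1], [−1, 0]] = [[−8, 0], [−19, −27]].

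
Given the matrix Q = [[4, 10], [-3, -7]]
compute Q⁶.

[[-314, -630], [189, 379]]

tr Q = -3 and det Q = 2, so the characteristic polynomial is λ² − (-3)λ + (2) with roots -1 and -2.
Eigenvectors give P = [[2, 5], [-1, -3]] with P⁻¹ = [[3, 5], [-1, -2]], and Q = P·diag(-1, -2)·P⁻¹.
Then Q⁶ = P·diag(1, 64)·P⁻¹ = [[2, 320], [-1, -192]] · [[3, 5], [-1, -2]] = [[-314, -630], [189, 379]].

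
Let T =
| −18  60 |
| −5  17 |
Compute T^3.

[[−132, 420], [−35, 113]]

tr T = −1 and det T = −6, so the characteristic polynomial is λ² − (−1)λ + (−6) with roots 2 and −3.
Eigenvectors give P = [[3, 4], [1, 1]] with P⁻¹ = [[−1, 4], [1, −3]], and T = P·diag(2, −3)·P⁻¹.
Then T^3 = P·diag(8, −27)·P⁻¹ = [[24, −108], [8, −27]] · [[−1, 4], [1, −3]] = [[−132, 420], [−35, 113]].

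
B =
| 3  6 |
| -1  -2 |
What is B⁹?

B² = B (a projection; rank 1, trace 1), so B⁹ = B.

[[3, 6], [-1, -2]]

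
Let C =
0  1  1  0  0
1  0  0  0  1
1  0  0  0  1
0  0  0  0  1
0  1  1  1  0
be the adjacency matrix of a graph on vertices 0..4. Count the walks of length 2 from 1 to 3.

1

The number of length-2 walks from vertex 1 to vertex 3 is entry (1,3) of C², where C is the adjacency matrix.
C² = [[2, 0, 0, 0, 2], [0, 2, 2, 1, 0], [0, 2, 2, 1, 0], [0, 1, 1, 1, 0], [2, 0, 0, 0, 3]]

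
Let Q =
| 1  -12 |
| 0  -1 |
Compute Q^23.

[[1, -12], [0, -1]]

Q² = I (check: tr Q = 0 and det Q = -1), so Q^23 = Q since 23 is odd.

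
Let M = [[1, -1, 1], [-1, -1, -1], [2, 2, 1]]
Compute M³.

[[8, 0, 5], [-4, 0, -3], [6, 2, 5]]

M² = [[4, 2, 3], [-2, 0, -1], [2, -2, 1]]
M³ = [[8, 0, 5], [-4, 0, -3], [6, 2, 5]]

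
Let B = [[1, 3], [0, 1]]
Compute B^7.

[[1, 21], [0, 1]]

B = I + N where N = [[0, 3], [0, 0]] is strictly upper-triangular, so N^2 = 0.
(I + N)^7 = I + 7·N = [[1, 21], [0, 1]].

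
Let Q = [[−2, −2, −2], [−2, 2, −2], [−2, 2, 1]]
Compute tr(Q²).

17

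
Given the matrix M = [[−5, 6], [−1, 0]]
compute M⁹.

tr M = −5 and det M = 6, so the characteristic polynomial is λ² − (−5)λ + (6) with roots −3 and −2.
Eigenvectors give P = [[3, 2], [1, 1]] with P⁻¹ = [[1, −2], [−1, 3]], and M = P·diag(−3, −2)·P⁻¹.
Then M⁹ = P·diag(−19683, −512)·P⁻¹ = [[−59049, −1024], [−19683, −512]] · [[1, −2], [−1, 3]] = [[−58025, 115026], [−19171, 37830]].

[[−58025, 115026], [−19171, 37830]]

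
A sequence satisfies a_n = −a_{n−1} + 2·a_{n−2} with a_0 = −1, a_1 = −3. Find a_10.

681

With companion matrix M = [[−1, 2], [1, 0]], [a_n, a_{n−1}]ᵀ = M·[a_{n−1}, a_{n−2}]ᵀ, so [a_10, a_9]ᵀ = M^9·[a_1, a_0]ᵀ.
M^9 = [[−341, 342], [171, −170]], giving [a_10, a_9]ᵀ = [[681], [−343]].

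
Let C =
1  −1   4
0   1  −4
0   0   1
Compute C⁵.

[[1, −5, 60], [0, 1, −20], [0, 0, 1]]

C = I + N where N = [[0, −1, 4], [0, 0, −4], [0, 0, 0]] is strictly upper-triangular, so N³ = 0.
(I + N)⁵ = I + 5·N + 10·N² = [[1, −5, 60], [0, 1, −20], [0, 0, 1]].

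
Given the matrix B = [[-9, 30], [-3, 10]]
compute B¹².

B² = B (a projection; rank 1, trace 1), so B¹² = B.

[[-9, 30], [-3, 10]]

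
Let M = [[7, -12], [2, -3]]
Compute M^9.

[[59047, -118092], [19682, -39363]]

tr M = 4 and det M = 3, so the characteristic polynomial is λ² − (4)λ + (3) with roots 1 and 3.
Eigenvectors give P = [[2, 3], [1, 1]] with P⁻¹ = [[-1, 3], [1, -2]], and M = P·diag(1, 3)·P⁻¹.
Then M^9 = P·diag(1, 19683)·P⁻¹ = [[2, 59049], [1, 19683]] · [[-1, 3], [1, -2]] = [[59047, -118092], [19682, -39363]].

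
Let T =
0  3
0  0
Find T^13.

T is strictly triangular, hence nilpotent: T^2 = 0, so T^13 = 0.

[[0, 0], [0, 0]]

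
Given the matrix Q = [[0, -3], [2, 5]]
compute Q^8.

tr Q = 5 and det Q = 6, so the characteristic polynomial is λ² − (5)λ + (6) with roots 2 and 3.
Eigenvectors give P = [[3, -1], [-2, 1]] with P⁻¹ = [[1, 1], [2, 3]], and Q = P·diag(2, 3)·P⁻¹.
Then Q^8 = P·diag(256, 6561)·P⁻¹ = [[768, -6561], [-512, 6561]] · [[1, 1], [2, 3]] = [[-12354, -18915], [12610, 19171]].

[[-12354, -18915], [12610, 19171]]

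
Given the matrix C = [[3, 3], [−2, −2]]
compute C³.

[[3, 3], [−2, −2]]

C² = C (a projection; rank 1, trace 1), so C³ = C.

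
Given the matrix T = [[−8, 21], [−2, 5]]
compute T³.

tr T = −3 and det T = 2, so the characteristic polynomial is λ² − (−3)λ + (2) with roots −2 and −1.
Eigenvectors give P = [[7, 3], [2, 1]] with P⁻¹ = [[1, −3], [−2, 7]], and T = P·diag(−2, −1)·P⁻¹.
Then T³ = P·diag(−8, −1)·P⁻¹ = [[−56, −3], [−16, −1]] · [[1, −3], [−2, 7]] = [[−50, 147], [−14, 41]].

[[−50, 147], [−14, 41]]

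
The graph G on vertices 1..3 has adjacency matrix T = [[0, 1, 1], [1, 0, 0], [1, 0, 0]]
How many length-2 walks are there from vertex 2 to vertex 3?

The number of length-2 walks from vertex 2 to vertex 3 is entry (2,3) of T², where T is the adjacency matrix.
T² = [[2, 0, 0], [0, 1, 1], [0, 1, 1]]

1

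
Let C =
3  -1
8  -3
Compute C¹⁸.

C² = I (check: tr C = 0 and det C = -1), so C¹⁸ = I since 18 is even.

[[1, 0], [0, 1]]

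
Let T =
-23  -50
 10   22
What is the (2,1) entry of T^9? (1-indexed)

40390

tr T = -1 and det T = -6, so the characteristic polynomial is λ² − (-1)λ + (-6) with roots 2 and -3.
Eigenvectors give P = [[-2, 5], [1, -2]] with P⁻¹ = [[2, 5], [1, 2]], and T = P·diag(2, -3)·P⁻¹.
Then T^9 = P·diag(512, -19683)·P⁻¹ = [[-1024, -98415], [512, 39366]] · [[2, 5], [1, 2]] = [[-100463, -201950], [40390, 81292]].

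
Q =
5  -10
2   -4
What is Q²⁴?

[[5, -10], [2, -4]]

Q² = Q (a projection; rank 1, trace 1), so Q²⁴ = Q.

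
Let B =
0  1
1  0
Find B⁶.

[[1, 0], [0, 1]]

B² = I (check: tr B = 0 and det B = -1), so B⁶ = I since 6 is even.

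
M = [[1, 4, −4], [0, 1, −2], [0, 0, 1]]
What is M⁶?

M = I + N where N = [[0, 4, −4], [0, 0, −2], [0, 0, 0]] is strictly upper-triangular, so N³ = 0.
(I + N)⁶ = I + 6·N + 15·N² = [[1, 24, −144], [0, 1, −12], [0, 0, 1]].

[[1, 24, −144], [0, 1, −12], [0, 0, 1]]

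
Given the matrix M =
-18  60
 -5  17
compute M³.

[[-132, 420], [-35, 113]]

tr M = -1 and det M = -6, so the characteristic polynomial is λ² − (-1)λ + (-6) with roots 2 and -3.
Eigenvectors give P = [[3, 4], [1, 1]] with P⁻¹ = [[-1, 4], [1, -3]], and M = P·diag(2, -3)·P⁻¹.
Then M³ = P·diag(8, -27)·P⁻¹ = [[24, -108], [8, -27]] · [[-1, 4], [1, -3]] = [[-132, 420], [-35, 113]].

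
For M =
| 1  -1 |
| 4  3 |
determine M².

[[-3, -4], [16, 5]]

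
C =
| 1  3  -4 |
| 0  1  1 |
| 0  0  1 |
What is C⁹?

C = I + N where N = [[0, 3, -4], [0, 0, 1], [0, 0, 0]] is strictly upper-triangular, so N³ = 0.
(I + N)⁹ = I + 9·N + 36·N² = [[1, 27, 72], [0, 1, 9], [0, 0, 1]].

[[1, 27, 72], [0, 1, 9], [0, 0, 1]]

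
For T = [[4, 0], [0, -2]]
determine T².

[[16, 0], [0, 4]]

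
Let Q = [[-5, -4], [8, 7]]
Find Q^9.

tr Q = 2 and det Q = -3, so the characteristic polynomial is λ² − (2)λ + (-3) with roots 3 and -1.
Eigenvectors give P = [[-1, -1], [2, 1]] with P⁻¹ = [[1, 1], [-2, -1]], and Q = P·diag(3, -1)·P⁻¹.
Then Q^9 = P·diag(19683, -1)·P⁻¹ = [[-19683, 1], [39366, -1]] · [[1, 1], [-2, -1]] = [[-19685, -19684], [39368, 39367]].

[[-19685, -19684], [39368, 39367]]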